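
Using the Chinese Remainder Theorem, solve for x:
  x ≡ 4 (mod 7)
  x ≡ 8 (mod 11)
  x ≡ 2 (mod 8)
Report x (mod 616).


Moduli 7, 11, 8 are pairwise coprime; by CRT there is a unique solution modulo M = 7 · 11 · 8 = 616.
Solve pairwise, accumulating the modulus:
  Start with x ≡ 4 (mod 7).
  Combine with x ≡ 8 (mod 11): since gcd(7, 11) = 1, we get a unique residue mod 77.
    Write x = 4 + 7·t and substitute into x ≡ 8 (mod 11): 7·t ≡ 8 − 4 = 4 (mod 11).
    The inverse of 7 mod 11 is 8 (since 7·8 = 56 = 5·11 + 1), so t ≡ 8·4 = 32 ≡ 10 (mod 11).
    Then x = 4 + 7·10 = 74, valid modulo lcm(7, 11) = 77: x ≡ 74 (mod 77).
  Combine with x ≡ 2 (mod 8): since gcd(77, 8) = 1, we get a unique residue mod 616.
    Write x = 74 + 77·t and substitute into x ≡ 2 (mod 8): 77·t ≡ 2 − 74 = -72 (mod 8).
    Reduce coefficients mod 8: 5·t ≡ 0 (mod 8).
    The inverse of 5 mod 8 is 5 (since 5·5 = 25 = 3·8 + 1), so t ≡ 5·0 = 0 ≡ 0 (mod 8).
    Then x = 74 + 77·0 = 74, valid modulo lcm(77, 8) = 616: x ≡ 74 (mod 616).
Verify: 74 mod 7 = 4 ✓, 74 mod 11 = 8 ✓, 74 mod 8 = 2 ✓.

x ≡ 74 (mod 616).


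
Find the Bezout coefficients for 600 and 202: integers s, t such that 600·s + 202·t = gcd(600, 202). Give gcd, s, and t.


Euclidean algorithm on (600, 202) — divide until remainder is 0:
  600 = 2 · 202 + 196
  202 = 1 · 196 + 6
  196 = 32 · 6 + 4
  6 = 1 · 4 + 2
  4 = 2 · 2 + 0
gcd(600, 202) = 2.
Track Bezout coefficients alongside the remainders: start with r₀ = 600 = a·1 + b·0 (s = 1, t = 0) and r₁ = 202 = a·0 + b·1 (s = 0, t = 1); each new remainder r_{k+1} = r_{k-1} − q_k·r_k inherits s_{k+1} = s_{k-1} − q_k·s_k, t_{k+1} = t_{k-1} − q_k·t_k, so r_k = a·s_k + b·t_k at every step:
  q = 2: r = 196, s = 1 − 2·0 = 1, t = 0 − 2·1 = -2  (check: 600·1 + 202·(-2) = 196)
  q = 1: r = 6, s = 0 − 1·1 = -1, t = 1 − 1·(-2) = 3  (check: 600·(-1) + 202·3 = 6)
  q = 32: r = 4, s = 1 − 32·(-1) = 33, t = -2 − 32·3 = -98  (check: 600·33 + 202·(-98) = 4)
  q = 1: r = 2, s = -1 − 1·33 = -34, t = 3 − 1·(-98) = 101  (check: 600·(-34) + 202·101 = 2)
The row with r = 2 (the gcd) gives the Bezout coefficients s = -34, t = 101.
Result: 600 · (-34) + 202 · (101) = 2.

gcd(600, 202) = 2; s = -34, t = 101 (check: 600·(-34) + 202·101 = 2).


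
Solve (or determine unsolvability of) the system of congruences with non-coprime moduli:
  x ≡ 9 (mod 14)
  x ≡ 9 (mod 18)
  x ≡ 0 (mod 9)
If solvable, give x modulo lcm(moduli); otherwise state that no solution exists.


Moduli 14, 18, 9 are not pairwise coprime, so CRT works modulo lcm(m_i) when all pairwise compatibility conditions hold.
Pairwise compatibility: gcd(m_i, m_j) must divide a_i - a_j for every pair.
Merge one congruence at a time:
  Start: x ≡ 9 (mod 14).
  Combine with x ≡ 9 (mod 18): gcd(14, 18) = 2; 9 - 9 = 0, which IS divisible by 2, so compatible.
    Write x = 9 + 14·t and substitute into x ≡ 9 (mod 18): 14·t ≡ 9 − 9 = 0 (mod 18).
    Divide the congruence (and modulus) by g = 2: 7·t ≡ 0 (mod 9).
    The inverse of 7 mod 9 is 4 (since 7·4 = 28 = 3·9 + 1), so t ≡ 4·0 = 0 ≡ 0 (mod 9).
    Then x = 9 + 14·0 = 9, valid modulo lcm(14, 18) = 126: x ≡ 9 (mod 126).
  Combine with x ≡ 0 (mod 9): gcd(126, 9) = 9; 0 - 9 = -9, which IS divisible by 9, so compatible.
    Write x = 9 + 126·t and substitute into x ≡ 0 (mod 9): 126·t ≡ 0 − 9 = -9 (mod 9).
    Divide the congruence (and modulus) by g = 9: 14·t ≡ -1 (mod 1).
    Modulo 1 every t works; take t = 0.
    Then x = 9 + 126·0 = 9, valid modulo lcm(126, 9) = 126: x ≡ 9 (mod 126).
Verify: 9 mod 14 = 9, 9 mod 18 = 9, 9 mod 9 = 0.

x ≡ 9 (mod 126).


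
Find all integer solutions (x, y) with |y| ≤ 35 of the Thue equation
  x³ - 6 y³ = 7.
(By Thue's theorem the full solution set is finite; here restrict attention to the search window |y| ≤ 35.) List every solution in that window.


The equation is x³ - 6y³ = 7. For fixed y, x³ = 6·y³ + 7, so a solution requires the RHS to be a perfect cube.
Strategy: iterate y from -35 to 35, compute RHS = 6·y³ + 7, and check whether it is a (positive or negative) perfect cube.
Check small values of y:
  y = 0: RHS = 7 is not a perfect cube.
  y = 1: RHS = 13 is not a perfect cube.
  y = -1: RHS = 1 = (1)³ ⇒ x = 1 works.
  y = 2: RHS = 55 is not a perfect cube.
  y = -2: RHS = -41 is not a perfect cube.
  y = 3: RHS = 169 is not a perfect cube.
  y = -3: RHS = -155 is not a perfect cube.
Continuing the search up to |y| = 35 finds no further solutions beyond those listed.
Collected solutions: (1, -1).

Solutions (with |y| ≤ 35): (1, -1).


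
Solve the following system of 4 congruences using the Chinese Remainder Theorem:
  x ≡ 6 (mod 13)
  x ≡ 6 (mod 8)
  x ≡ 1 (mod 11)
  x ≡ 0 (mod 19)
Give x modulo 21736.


Product of moduli M = 13 · 8 · 11 · 19 = 21736.
Merge one congruence at a time:
  Start: x ≡ 6 (mod 13).
  Combine with x ≡ 6 (mod 8); new modulus lcm = 104.
    Write x = 6 + 13·t and substitute into x ≡ 6 (mod 8): 13·t ≡ 6 − 6 = 0 (mod 8).
    Reduce coefficients mod 8: 5·t ≡ 0 (mod 8).
    The inverse of 5 mod 8 is 5 (since 5·5 = 25 = 3·8 + 1), so t ≡ 5·0 = 0 ≡ 0 (mod 8).
    Then x = 6 + 13·0 = 6, valid modulo lcm(13, 8) = 104: x ≡ 6 (mod 104).
  Combine with x ≡ 1 (mod 11); new modulus lcm = 1144.
    Write x = 6 + 104·t and substitute into x ≡ 1 (mod 11): 104·t ≡ 1 − 6 = -5 (mod 11).
    Reduce coefficients mod 11: 5·t ≡ 6 (mod 11).
    The inverse of 5 mod 11 is 9 (since 5·9 = 45 = 4·11 + 1), so t ≡ 9·6 = 54 ≡ 10 (mod 11).
    Then x = 6 + 104·10 = 1046, valid modulo lcm(104, 11) = 1144: x ≡ 1046 (mod 1144).
  Combine with x ≡ 0 (mod 19); new modulus lcm = 21736.
    Write x = 1046 + 1144·t and substitute into x ≡ 0 (mod 19): 1144·t ≡ 0 − 1046 = -1046 (mod 19).
    Reduce coefficients mod 19: 4·t ≡ 18 (mod 19).
    The inverse of 4 mod 19 is 5 (since 4·5 = 20 = 1·19 + 1), so t ≡ 5·18 = 90 ≡ 14 (mod 19).
    Then x = 1046 + 1144·14 = 17062, valid modulo lcm(1144, 19) = 21736: x ≡ 17062 (mod 21736).
Verify against each original: 17062 mod 13 = 6, 17062 mod 8 = 6, 17062 mod 11 = 1, 17062 mod 19 = 0.

x ≡ 17062 (mod 21736).


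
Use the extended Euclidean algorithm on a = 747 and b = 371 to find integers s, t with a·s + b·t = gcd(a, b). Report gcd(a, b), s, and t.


Euclidean algorithm on (747, 371) — divide until remainder is 0:
  747 = 2 · 371 + 5
  371 = 74 · 5 + 1
  5 = 5 · 1 + 0
gcd(747, 371) = 1.
Track Bezout coefficients alongside the remainders: start with r₀ = 747 = a·1 + b·0 (s = 1, t = 0) and r₁ = 371 = a·0 + b·1 (s = 0, t = 1); each new remainder r_{k+1} = r_{k-1} − q_k·r_k inherits s_{k+1} = s_{k-1} − q_k·s_k, t_{k+1} = t_{k-1} − q_k·t_k, so r_k = a·s_k + b·t_k at every step:
  q = 2: r = 5, s = 1 − 2·0 = 1, t = 0 − 2·1 = -2  (check: 747·1 + 371·(-2) = 5)
  q = 74: r = 1, s = 0 − 74·1 = -74, t = 1 − 74·(-2) = 149  (check: 747·(-74) + 371·149 = 1)
The row with r = 1 (the gcd) gives the Bezout coefficients s = -74, t = 149.
Result: 747 · (-74) + 371 · (149) = 1.

gcd(747, 371) = 1; s = -74, t = 149 (check: 747·(-74) + 371·149 = 1).


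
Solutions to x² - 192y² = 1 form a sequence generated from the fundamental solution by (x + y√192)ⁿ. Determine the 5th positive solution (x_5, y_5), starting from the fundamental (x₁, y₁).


Step 1: Find the fundamental solution (x₁, y₁) of x² - 192y² = 1.
  Expand √192 as a continued fraction. a₀ = ⌊√192⌋ = 13; iterate m_{k+1} = d_k·a_k − m_k, d_{k+1} = (192 − m_{k+1}²)/d_k, a_{k+1} = ⌊(a₀ + m_{k+1})/d_{k+1}⌋ (starting m₀ = 0, d₀ = 1), with convergents p_k = a_k·p_{k-1} + p_{k-2}, q_k = a_k·q_{k-1} + q_{k-2} (p₋₁ = 1, q₋₁ = 0):
  k = 0: a₀ = 13; p₀/q₀ = 13/1; p₀² − 192·q₀² = 169 − 192 = -23.
  k = 1: m = 13, d = 23, a = ⌊(13 + 13)/23⌋ = 1; p/q = (1·13 + 1)/(1·1 + 0) = 14/1; p² − 192·q² = 196 − 192 = 4.
  k = 2: m = 10, d = 4, a = ⌊(13 + 10)/4⌋ = 5; p/q = (5·14 + 13)/(5·1 + 1) = 83/6; p² − 192·q² = 6889 − 6912 = -23.
  k = 3: m = 10, d = 23, a = ⌊(13 + 10)/23⌋ = 1; p/q = (1·83 + 14)/(1·6 + 1) = 97/7; p² − 192·q² = 9409 − 9408 = 1.
  The first convergent with p² − 192·q² = 1 gives the fundamental solution (x₁, y₁) = (97, 7).
Step 2: Apply the recurrence (x_{n+1}, y_{n+1}) = (x₁x_n + 192y₁y_n, x₁y_n + y₁x_n) repeatedly.
  From (x_1, y_1) = (97, 7): x_2 = 97·97 + 192·7·7 = 18817; y_2 = 97·7 + 7·97 = 1358.
  From (x_2, y_2) = (18817, 1358): x_3 = 97·18817 + 192·7·1358 = 3650401; y_3 = 97·1358 + 7·18817 = 263445.
  From (x_3, y_3) = (3650401, 263445): x_4 = 97·3650401 + 192·7·263445 = 708158977; y_4 = 97·263445 + 7·3650401 = 51106972.
  From (x_4, y_4) = (708158977, 51106972): x_5 = 97·708158977 + 192·7·51106972 = 137379191137; y_5 = 97·51106972 + 7·708158977 = 9914489123.
Step 3: Verify x_5² - 192·y_5² = 18873042157456379352769 - 18873042157456379352768 = 1 (should be 1). ✓

(x_1, y_1) = (97, 7); (x_5, y_5) = (137379191137, 9914489123).


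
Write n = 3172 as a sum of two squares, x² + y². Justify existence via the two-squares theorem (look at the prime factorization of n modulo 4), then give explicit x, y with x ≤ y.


Step 1: Factor n = 3172 = 2^2 · 13 · 61.
Step 2: Check the mod-4 condition on each prime factor: 2 = 2 (special); 13 ≡ 1 (mod 4), exponent 1; 61 ≡ 1 (mod 4), exponent 1.
All primes ≡ 3 (mod 4) appear to even exponent (or don't appear), so by the two-squares theorem n IS expressible as a sum of two squares.
Step 3: Build a representation. Group n = k² · m with k = 2 and m = 13 · 61 = 793 (a product of primes ≡ 1 (mod 4)); a representation of m scales to one of n via (k·x)² + (k·y)² = k²(x² + y²). Each prime p ≡ 1 (mod 4) is itself a sum of two squares; find a² by testing p − a² for a perfect square:
  13: 13 − 1² = 12, 13 − 2² = 9 = 3² ⇒ 13 = 2² + 3².
  61: 61 − 1² = 60, 61 − 2² = 57, 61 − 3² = 52, 61 − 4² = 45, 61 − 5² = 36 = 6² ⇒ 61 = 5² + 6².
  Combine using the Brahmagupta–Fibonacci identity (a² + b²)(c² + d²) = (ac − bd)² + (ad + bc)² = (ac + bd)² + (ad − bc)²:
  13 · 61 = 793: from (2² + 3²)(5² + 6²), take (2·5 − 3·6, 2·6 + 3·5) = (10 − 18, 12 + 15) = (-8, 27); dropping signs (only squares matter) gives (8, 27); check 8² + 27² = 64 + 729 = 793 ✓.
  Scale by k = 2: (2·8, 2·27) = (16, 54).
Step 4: Order so x ≤ y and verify: 16² + 54² = 256 + 2916 = 3172 = n. ✓

n = 3172 = 16² + 54² (one valid representation with x ≤ y).


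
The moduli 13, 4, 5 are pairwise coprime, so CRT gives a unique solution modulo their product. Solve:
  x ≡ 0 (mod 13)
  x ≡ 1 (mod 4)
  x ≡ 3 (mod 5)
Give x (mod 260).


Moduli 13, 4, 5 are pairwise coprime; by CRT there is a unique solution modulo M = 13 · 4 · 5 = 260.
Solve pairwise, accumulating the modulus:
  Start with x ≡ 0 (mod 13).
  Combine with x ≡ 1 (mod 4): since gcd(13, 4) = 1, we get a unique residue mod 52.
    Write x = 0 + 13·t and substitute into x ≡ 1 (mod 4): 13·t ≡ 1 − 0 = 1 (mod 4).
    Reduce coefficients mod 4: 1·t ≡ 1 (mod 4).
    So t ≡ 1 (mod 4).
    Then x = 0 + 13·1 = 13, valid modulo lcm(13, 4) = 52: x ≡ 13 (mod 52).
  Combine with x ≡ 3 (mod 5): since gcd(52, 5) = 1, we get a unique residue mod 260.
    Write x = 13 + 52·t and substitute into x ≡ 3 (mod 5): 52·t ≡ 3 − 13 = -10 (mod 5).
    Reduce coefficients mod 5: 2·t ≡ 0 (mod 5).
    The inverse of 2 mod 5 is 3 (since 2·3 = 6 = 1·5 + 1), so t ≡ 3·0 = 0 ≡ 0 (mod 5).
    Then x = 13 + 52·0 = 13, valid modulo lcm(52, 5) = 260: x ≡ 13 (mod 260).
Verify: 13 mod 13 = 0 ✓, 13 mod 4 = 1 ✓, 13 mod 5 = 3 ✓.

x ≡ 13 (mod 260).


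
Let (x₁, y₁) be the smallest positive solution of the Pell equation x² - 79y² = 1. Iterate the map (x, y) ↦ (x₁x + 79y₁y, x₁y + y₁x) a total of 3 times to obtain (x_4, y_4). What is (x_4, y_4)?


Step 1: Find the fundamental solution (x₁, y₁) of x² - 79y² = 1.
  Expand √79 as a continued fraction. a₀ = ⌊√79⌋ = 8; iterate m_{k+1} = d_k·a_k − m_k, d_{k+1} = (79 − m_{k+1}²)/d_k, a_{k+1} = ⌊(a₀ + m_{k+1})/d_{k+1}⌋ (starting m₀ = 0, d₀ = 1), with convergents p_k = a_k·p_{k-1} + p_{k-2}, q_k = a_k·q_{k-1} + q_{k-2} (p₋₁ = 1, q₋₁ = 0):
  k = 0: a₀ = 8; p₀/q₀ = 8/1; p₀² − 79·q₀² = 64 − 79 = -15.
  k = 1: m = 8, d = 15, a = ⌊(8 + 8)/15⌋ = 1; p/q = (1·8 + 1)/(1·1 + 0) = 9/1; p² − 79·q² = 81 − 79 = 2.
  k = 2: m = 7, d = 2, a = ⌊(8 + 7)/2⌋ = 7; p/q = (7·9 + 8)/(7·1 + 1) = 71/8; p² − 79·q² = 5041 − 5056 = -15.
  k = 3: m = 7, d = 15, a = ⌊(8 + 7)/15⌋ = 1; p/q = (1·71 + 9)/(1·8 + 1) = 80/9; p² − 79·q² = 6400 − 6399 = 1.
  The first convergent with p² − 79·q² = 1 gives the fundamental solution (x₁, y₁) = (80, 9).
Step 2: Apply the recurrence (x_{n+1}, y_{n+1}) = (x₁x_n + 79y₁y_n, x₁y_n + y₁x_n) repeatedly.
  From (x_1, y_1) = (80, 9): x_2 = 80·80 + 79·9·9 = 12799; y_2 = 80·9 + 9·80 = 1440.
  From (x_2, y_2) = (12799, 1440): x_3 = 80·12799 + 79·9·1440 = 2047760; y_3 = 80·1440 + 9·12799 = 230391.
  From (x_3, y_3) = (2047760, 230391): x_4 = 80·2047760 + 79·9·230391 = 327628801; y_4 = 80·230391 + 9·2047760 = 36861120.
Step 3: Verify x_4² - 79·y_4² = 107340631244697601 - 107340631244697600 = 1 (should be 1). ✓

(x_1, y_1) = (80, 9); (x_4, y_4) = (327628801, 36861120).


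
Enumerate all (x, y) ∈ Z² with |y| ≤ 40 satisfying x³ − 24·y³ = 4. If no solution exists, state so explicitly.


The equation is x³ - 24y³ = 4. For fixed y, x³ = 24·y³ + 4, so a solution requires the RHS to be a perfect cube.
Strategy: iterate y from -40 to 40, compute RHS = 24·y³ + 4, and check whether it is a (positive or negative) perfect cube.
Check small values of y:
  y = 0: RHS = 4 is not a perfect cube.
  y = 1: RHS = 28 is not a perfect cube.
  y = -1: RHS = -20 is not a perfect cube.
  y = 2: RHS = 196 is not a perfect cube.
  y = -2: RHS = -188 is not a perfect cube.
  y = 3: RHS = 652 is not a perfect cube.
  y = -3: RHS = -644 is not a perfect cube.
Continuing the search up to |y| = 40 finds no solutions either.
No (x, y) in the scanned range satisfies the equation.

No integer solutions with |y| ≤ 40.


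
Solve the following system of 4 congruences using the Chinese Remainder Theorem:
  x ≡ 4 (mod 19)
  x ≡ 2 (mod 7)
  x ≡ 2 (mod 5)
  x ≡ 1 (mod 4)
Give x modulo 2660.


Product of moduli M = 19 · 7 · 5 · 4 = 2660.
Merge one congruence at a time:
  Start: x ≡ 4 (mod 19).
  Combine with x ≡ 2 (mod 7); new modulus lcm = 133.
    Write x = 4 + 19·t and substitute into x ≡ 2 (mod 7): 19·t ≡ 2 − 4 = -2 (mod 7).
    Reduce coefficients mod 7: 5·t ≡ 5 (mod 7).
    The inverse of 5 mod 7 is 3 (since 5·3 = 15 = 2·7 + 1), so t ≡ 3·5 = 15 ≡ 1 (mod 7).
    Then x = 4 + 19·1 = 23, valid modulo lcm(19, 7) = 133: x ≡ 23 (mod 133).
  Combine with x ≡ 2 (mod 5); new modulus lcm = 665.
    Write x = 23 + 133·t and substitute into x ≡ 2 (mod 5): 133·t ≡ 2 − 23 = -21 (mod 5).
    Reduce coefficients mod 5: 3·t ≡ 4 (mod 5).
    The inverse of 3 mod 5 is 2 (since 3·2 = 6 = 1·5 + 1), so t ≡ 2·4 = 8 ≡ 3 (mod 5).
    Then x = 23 + 133·3 = 422, valid modulo lcm(133, 5) = 665: x ≡ 422 (mod 665).
  Combine with x ≡ 1 (mod 4); new modulus lcm = 2660.
    Write x = 422 + 665·t and substitute into x ≡ 1 (mod 4): 665·t ≡ 1 − 422 = -421 (mod 4).
    Reduce coefficients mod 4: 1·t ≡ 3 (mod 4).
    So t ≡ 3 (mod 4).
    Then x = 422 + 665·3 = 2417, valid modulo lcm(665, 4) = 2660: x ≡ 2417 (mod 2660).
Verify against each original: 2417 mod 19 = 4, 2417 mod 7 = 2, 2417 mod 5 = 2, 2417 mod 4 = 1.

x ≡ 2417 (mod 2660).


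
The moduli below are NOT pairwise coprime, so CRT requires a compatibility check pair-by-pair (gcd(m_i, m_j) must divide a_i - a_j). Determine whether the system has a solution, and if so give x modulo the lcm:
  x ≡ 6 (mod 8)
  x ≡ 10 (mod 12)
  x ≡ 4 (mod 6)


Moduli 8, 12, 6 are not pairwise coprime, so CRT works modulo lcm(m_i) when all pairwise compatibility conditions hold.
Pairwise compatibility: gcd(m_i, m_j) must divide a_i - a_j for every pair.
Merge one congruence at a time:
  Start: x ≡ 6 (mod 8).
  Combine with x ≡ 10 (mod 12): gcd(8, 12) = 4; 10 - 6 = 4, which IS divisible by 4, so compatible.
    Write x = 6 + 8·t and substitute into x ≡ 10 (mod 12): 8·t ≡ 10 − 6 = 4 (mod 12).
    Divide the congruence (and modulus) by g = 4: 2·t ≡ 1 (mod 3).
    The inverse of 2 mod 3 is 2 (since 2·2 = 4 = 1·3 + 1), so t ≡ 2·1 = 2 ≡ 2 (mod 3).
    Then x = 6 + 8·2 = 22, valid modulo lcm(8, 12) = 24: x ≡ 22 (mod 24).
  Combine with x ≡ 4 (mod 6): gcd(24, 6) = 6; 4 - 22 = -18, which IS divisible by 6, so compatible.
    Write x = 22 + 24·t and substitute into x ≡ 4 (mod 6): 24·t ≡ 4 − 22 = -18 (mod 6).
    Divide the congruence (and modulus) by g = 6: 4·t ≡ -3 (mod 1).
    Modulo 1 every t works; take t = 0.
    Then x = 22 + 24·0 = 22, valid modulo lcm(24, 6) = 24: x ≡ 22 (mod 24).
Verify: 22 mod 8 = 6, 22 mod 12 = 10, 22 mod 6 = 4.

x ≡ 22 (mod 24).


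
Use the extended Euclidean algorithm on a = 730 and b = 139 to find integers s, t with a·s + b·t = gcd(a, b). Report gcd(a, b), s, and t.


Euclidean algorithm on (730, 139) — divide until remainder is 0:
  730 = 5 · 139 + 35
  139 = 3 · 35 + 34
  35 = 1 · 34 + 1
  34 = 34 · 1 + 0
gcd(730, 139) = 1.
Track Bezout coefficients alongside the remainders: start with r₀ = 730 = a·1 + b·0 (s = 1, t = 0) and r₁ = 139 = a·0 + b·1 (s = 0, t = 1); each new remainder r_{k+1} = r_{k-1} − q_k·r_k inherits s_{k+1} = s_{k-1} − q_k·s_k, t_{k+1} = t_{k-1} − q_k·t_k, so r_k = a·s_k + b·t_k at every step:
  q = 5: r = 35, s = 1 − 5·0 = 1, t = 0 − 5·1 = -5  (check: 730·1 + 139·(-5) = 35)
  q = 3: r = 34, s = 0 − 3·1 = -3, t = 1 − 3·(-5) = 16  (check: 730·(-3) + 139·16 = 34)
  q = 1: r = 1, s = 1 − 1·(-3) = 4, t = -5 − 1·16 = -21  (check: 730·4 + 139·(-21) = 1)
The row with r = 1 (the gcd) gives the Bezout coefficients s = 4, t = -21.
Result: 730 · (4) + 139 · (-21) = 1.

gcd(730, 139) = 1; s = 4, t = -21 (check: 730·4 + 139·(-21) = 1).


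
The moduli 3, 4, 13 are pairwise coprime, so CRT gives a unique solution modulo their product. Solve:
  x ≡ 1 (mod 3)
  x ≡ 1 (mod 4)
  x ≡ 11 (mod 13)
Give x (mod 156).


Moduli 3, 4, 13 are pairwise coprime; by CRT there is a unique solution modulo M = 3 · 4 · 13 = 156.
Solve pairwise, accumulating the modulus:
  Start with x ≡ 1 (mod 3).
  Combine with x ≡ 1 (mod 4): since gcd(3, 4) = 1, we get a unique residue mod 12.
    Write x = 1 + 3·t and substitute into x ≡ 1 (mod 4): 3·t ≡ 1 − 1 = 0 (mod 4).
    The inverse of 3 mod 4 is 3 (since 3·3 = 9 = 2·4 + 1), so t ≡ 3·0 = 0 ≡ 0 (mod 4).
    Then x = 1 + 3·0 = 1, valid modulo lcm(3, 4) = 12: x ≡ 1 (mod 12).
  Combine with x ≡ 11 (mod 13): since gcd(12, 13) = 1, we get a unique residue mod 156.
    Write x = 1 + 12·t and substitute into x ≡ 11 (mod 13): 12·t ≡ 11 − 1 = 10 (mod 13).
    The inverse of 12 mod 13 is 12 (since 12·12 = 144 = 11·13 + 1), so t ≡ 12·10 = 120 ≡ 3 (mod 13).
    Then x = 1 + 12·3 = 37, valid modulo lcm(12, 13) = 156: x ≡ 37 (mod 156).
Verify: 37 mod 3 = 1 ✓, 37 mod 4 = 1 ✓, 37 mod 13 = 11 ✓.

x ≡ 37 (mod 156).


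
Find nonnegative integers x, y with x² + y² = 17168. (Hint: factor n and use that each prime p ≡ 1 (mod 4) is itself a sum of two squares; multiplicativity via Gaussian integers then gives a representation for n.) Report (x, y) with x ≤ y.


Step 1: Factor n = 17168 = 2^4 · 29 · 37.
Step 2: Check the mod-4 condition on each prime factor: 2 = 2 (special); 29 ≡ 1 (mod 4), exponent 1; 37 ≡ 1 (mod 4), exponent 1.
All primes ≡ 3 (mod 4) appear to even exponent (or don't appear), so by the two-squares theorem n IS expressible as a sum of two squares.
Step 3: Build a representation. Group n = k² · m with k = 4 and m = 29 · 37 = 1073 (a product of primes ≡ 1 (mod 4)); a representation of m scales to one of n via (k·x)² + (k·y)² = k²(x² + y²). Each prime p ≡ 1 (mod 4) is itself a sum of two squares; find a² by testing p − a² for a perfect square:
  29: 29 − 1² = 28, 29 − 2² = 25 = 5² ⇒ 29 = 2² + 5².
  37: 37 − 1² = 36 = 6² ⇒ 37 = 1² + 6².
  Combine using the Brahmagupta–Fibonacci identity (a² + b²)(c² + d²) = (ac − bd)² + (ad + bc)² = (ac + bd)² + (ad − bc)²:
  29 · 37 = 1073: from (2² + 5²)(1² + 6²), take (2·1 − 5·6, 2·6 + 5·1) = (2 − 30, 12 + 5) = (-28, 17); dropping signs (only squares matter) gives (28, 17); check 28² + 17² = 784 + 289 = 1073 ✓.
  Scale by k = 4: (4·28, 4·17) = (112, 68).
Step 4: Order so x ≤ y and verify: 68² + 112² = 4624 + 12544 = 17168 = n. ✓

n = 17168 = 68² + 112² (one valid representation with x ≤ y).


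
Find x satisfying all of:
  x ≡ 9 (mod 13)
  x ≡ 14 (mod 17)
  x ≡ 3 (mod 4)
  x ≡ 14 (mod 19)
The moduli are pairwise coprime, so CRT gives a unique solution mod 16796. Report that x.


Product of moduli M = 13 · 17 · 4 · 19 = 16796.
Merge one congruence at a time:
  Start: x ≡ 9 (mod 13).
  Combine with x ≡ 14 (mod 17); new modulus lcm = 221.
    Write x = 9 + 13·t and substitute into x ≡ 14 (mod 17): 13·t ≡ 14 − 9 = 5 (mod 17).
    The inverse of 13 mod 17 is 4 (since 13·4 = 52 = 3·17 + 1), so t ≡ 4·5 = 20 ≡ 3 (mod 17).
    Then x = 9 + 13·3 = 48, valid modulo lcm(13, 17) = 221: x ≡ 48 (mod 221).
  Combine with x ≡ 3 (mod 4); new modulus lcm = 884.
    Write x = 48 + 221·t and substitute into x ≡ 3 (mod 4): 221·t ≡ 3 − 48 = -45 (mod 4).
    Reduce coefficients mod 4: 1·t ≡ 3 (mod 4).
    So t ≡ 3 (mod 4).
    Then x = 48 + 221·3 = 711, valid modulo lcm(221, 4) = 884: x ≡ 711 (mod 884).
  Combine with x ≡ 14 (mod 19); new modulus lcm = 16796.
    Write x = 711 + 884·t and substitute into x ≡ 14 (mod 19): 884·t ≡ 14 − 711 = -697 (mod 19).
    Reduce coefficients mod 19: 10·t ≡ 6 (mod 19).
    The inverse of 10 mod 19 is 2 (since 10·2 = 20 = 1·19 + 1), so t ≡ 2·6 = 12 ≡ 12 (mod 19).
    Then x = 711 + 884·12 = 11319, valid modulo lcm(884, 19) = 16796: x ≡ 11319 (mod 16796).
Verify against each original: 11319 mod 13 = 9, 11319 mod 17 = 14, 11319 mod 4 = 3, 11319 mod 19 = 14.

x ≡ 11319 (mod 16796).


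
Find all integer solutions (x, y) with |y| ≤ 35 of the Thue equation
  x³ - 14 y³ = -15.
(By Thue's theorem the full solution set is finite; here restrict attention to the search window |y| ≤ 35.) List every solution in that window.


The equation is x³ - 14y³ = -15. For fixed y, x³ = 14·y³ − 15, so a solution requires the RHS to be a perfect cube.
Strategy: iterate y from -35 to 35, compute RHS = 14·y³ − 15, and check whether it is a (positive or negative) perfect cube.
Check small values of y:
  y = 0: RHS = -15 is not a perfect cube.
  y = 1: RHS = -1 = (-1)³ ⇒ x = -1 works.
  y = -1: RHS = -29 is not a perfect cube.
  y = 2: RHS = 97 is not a perfect cube.
  y = -2: RHS = -127 is not a perfect cube.
  y = 3: RHS = 363 is not a perfect cube.
  y = -3: RHS = -393 is not a perfect cube.
Continuing the search up to |y| = 35 finds no further solutions beyond those listed.
Collected solutions: (-1, 1).

Solutions (with |y| ≤ 35): (-1, 1).


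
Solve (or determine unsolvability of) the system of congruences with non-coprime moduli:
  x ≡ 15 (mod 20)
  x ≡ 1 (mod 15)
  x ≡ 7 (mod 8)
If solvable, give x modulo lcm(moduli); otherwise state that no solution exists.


Moduli 20, 15, 8 are not pairwise coprime, so CRT works modulo lcm(m_i) when all pairwise compatibility conditions hold.
Pairwise compatibility: gcd(m_i, m_j) must divide a_i - a_j for every pair.
Merge one congruence at a time:
  Start: x ≡ 15 (mod 20).
  Combine with x ≡ 1 (mod 15): gcd(20, 15) = 5, and 1 - 15 = -14 is NOT divisible by 5.
    ⇒ system is inconsistent (no integer solution).

No solution (the system is inconsistent).


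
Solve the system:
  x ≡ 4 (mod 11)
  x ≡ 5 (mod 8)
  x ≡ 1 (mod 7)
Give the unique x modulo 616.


Moduli 11, 8, 7 are pairwise coprime; by CRT there is a unique solution modulo M = 11 · 8 · 7 = 616.
Solve pairwise, accumulating the modulus:
  Start with x ≡ 4 (mod 11).
  Combine with x ≡ 5 (mod 8): since gcd(11, 8) = 1, we get a unique residue mod 88.
    Write x = 4 + 11·t and substitute into x ≡ 5 (mod 8): 11·t ≡ 5 − 4 = 1 (mod 8).
    Reduce coefficients mod 8: 3·t ≡ 1 (mod 8).
    The inverse of 3 mod 8 is 3 (since 3·3 = 9 = 1·8 + 1), so t ≡ 3·1 = 3 ≡ 3 (mod 8).
    Then x = 4 + 11·3 = 37, valid modulo lcm(11, 8) = 88: x ≡ 37 (mod 88).
  Combine with x ≡ 1 (mod 7): since gcd(88, 7) = 1, we get a unique residue mod 616.
    Write x = 37 + 88·t and substitute into x ≡ 1 (mod 7): 88·t ≡ 1 − 37 = -36 (mod 7).
    Reduce coefficients mod 7: 4·t ≡ 6 (mod 7).
    The inverse of 4 mod 7 is 2 (since 4·2 = 8 = 1·7 + 1), so t ≡ 2·6 = 12 ≡ 5 (mod 7).
    Then x = 37 + 88·5 = 477, valid modulo lcm(88, 7) = 616: x ≡ 477 (mod 616).
Verify: 477 mod 11 = 4 ✓, 477 mod 8 = 5 ✓, 477 mod 7 = 1 ✓.

x ≡ 477 (mod 616).


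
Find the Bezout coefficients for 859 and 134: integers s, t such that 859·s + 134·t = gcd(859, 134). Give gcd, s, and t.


Euclidean algorithm on (859, 134) — divide until remainder is 0:
  859 = 6 · 134 + 55
  134 = 2 · 55 + 24
  55 = 2 · 24 + 7
  24 = 3 · 7 + 3
  7 = 2 · 3 + 1
  3 = 3 · 1 + 0
gcd(859, 134) = 1.
Track Bezout coefficients alongside the remainders: start with r₀ = 859 = a·1 + b·0 (s = 1, t = 0) and r₁ = 134 = a·0 + b·1 (s = 0, t = 1); each new remainder r_{k+1} = r_{k-1} − q_k·r_k inherits s_{k+1} = s_{k-1} − q_k·s_k, t_{k+1} = t_{k-1} − q_k·t_k, so r_k = a·s_k + b·t_k at every step:
  q = 6: r = 55, s = 1 − 6·0 = 1, t = 0 − 6·1 = -6  (check: 859·1 + 134·(-6) = 55)
  q = 2: r = 24, s = 0 − 2·1 = -2, t = 1 − 2·(-6) = 13  (check: 859·(-2) + 134·13 = 24)
  q = 2: r = 7, s = 1 − 2·(-2) = 5, t = -6 − 2·13 = -32  (check: 859·5 + 134·(-32) = 7)
  q = 3: r = 3, s = -2 − 3·5 = -17, t = 13 − 3·(-32) = 109  (check: 859·(-17) + 134·109 = 3)
  q = 2: r = 1, s = 5 − 2·(-17) = 39, t = -32 − 2·109 = -250  (check: 859·39 + 134·(-250) = 1)
The row with r = 1 (the gcd) gives the Bezout coefficients s = 39, t = -250.
Result: 859 · (39) + 134 · (-250) = 1.

gcd(859, 134) = 1; s = 39, t = -250 (check: 859·39 + 134·(-250) = 1).


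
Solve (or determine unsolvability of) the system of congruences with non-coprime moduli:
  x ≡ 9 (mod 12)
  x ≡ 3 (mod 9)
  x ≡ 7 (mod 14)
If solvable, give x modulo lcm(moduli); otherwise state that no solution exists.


Moduli 12, 9, 14 are not pairwise coprime, so CRT works modulo lcm(m_i) when all pairwise compatibility conditions hold.
Pairwise compatibility: gcd(m_i, m_j) must divide a_i - a_j for every pair.
Merge one congruence at a time:
  Start: x ≡ 9 (mod 12).
  Combine with x ≡ 3 (mod 9): gcd(12, 9) = 3; 3 - 9 = -6, which IS divisible by 3, so compatible.
    Write x = 9 + 12·t and substitute into x ≡ 3 (mod 9): 12·t ≡ 3 − 9 = -6 (mod 9).
    Divide the congruence (and modulus) by g = 3: 4·t ≡ -2 (mod 3).
    Reduce coefficients mod 3: 1·t ≡ 1 (mod 3).
    So t ≡ 1 (mod 3).
    Then x = 9 + 12·1 = 21, valid modulo lcm(12, 9) = 36: x ≡ 21 (mod 36).
  Combine with x ≡ 7 (mod 14): gcd(36, 14) = 2; 7 - 21 = -14, which IS divisible by 2, so compatible.
    Write x = 21 + 36·t and substitute into x ≡ 7 (mod 14): 36·t ≡ 7 − 21 = -14 (mod 14).
    Divide the congruence (and modulus) by g = 2: 18·t ≡ -7 (mod 7).
    Reduce coefficients mod 7: 4·t ≡ 0 (mod 7).
    The inverse of 4 mod 7 is 2 (since 4·2 = 8 = 1·7 + 1), so t ≡ 2·0 = 0 ≡ 0 (mod 7).
    Then x = 21 + 36·0 = 21, valid modulo lcm(36, 14) = 252: x ≡ 21 (mod 252).
Verify: 21 mod 12 = 9, 21 mod 9 = 3, 21 mod 14 = 7.

x ≡ 21 (mod 252).


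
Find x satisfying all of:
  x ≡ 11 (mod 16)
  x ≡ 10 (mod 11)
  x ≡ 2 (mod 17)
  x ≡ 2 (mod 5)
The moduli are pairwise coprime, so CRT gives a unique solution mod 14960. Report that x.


Product of moduli M = 16 · 11 · 17 · 5 = 14960.
Merge one congruence at a time:
  Start: x ≡ 11 (mod 16).
  Combine with x ≡ 10 (mod 11); new modulus lcm = 176.
    Write x = 11 + 16·t and substitute into x ≡ 10 (mod 11): 16·t ≡ 10 − 11 = -1 (mod 11).
    Reduce coefficients mod 11: 5·t ≡ 10 (mod 11).
    The inverse of 5 mod 11 is 9 (since 5·9 = 45 = 4·11 + 1), so t ≡ 9·10 = 90 ≡ 2 (mod 11).
    Then x = 11 + 16·2 = 43, valid modulo lcm(16, 11) = 176: x ≡ 43 (mod 176).
  Combine with x ≡ 2 (mod 17); new modulus lcm = 2992.
    Write x = 43 + 176·t and substitute into x ≡ 2 (mod 17): 176·t ≡ 2 − 43 = -41 (mod 17).
    Reduce coefficients mod 17: 6·t ≡ 10 (mod 17).
    The inverse of 6 mod 17 is 3 (since 6·3 = 18 = 1·17 + 1), so t ≡ 3·10 = 30 ≡ 13 (mod 17).
    Then x = 43 + 176·13 = 2331, valid modulo lcm(176, 17) = 2992: x ≡ 2331 (mod 2992).
  Combine with x ≡ 2 (mod 5); new modulus lcm = 14960.
    Write x = 2331 + 2992·t and substitute into x ≡ 2 (mod 5): 2992·t ≡ 2 − 2331 = -2329 (mod 5).
    Reduce coefficients mod 5: 2·t ≡ 1 (mod 5).
    The inverse of 2 mod 5 is 3 (since 2·3 = 6 = 1·5 + 1), so t ≡ 3·1 = 3 ≡ 3 (mod 5).
    Then x = 2331 + 2992·3 = 11307, valid modulo lcm(2992, 5) = 14960: x ≡ 11307 (mod 14960).
Verify against each original: 11307 mod 16 = 11, 11307 mod 11 = 10, 11307 mod 17 = 2, 11307 mod 5 = 2.

x ≡ 11307 (mod 14960).


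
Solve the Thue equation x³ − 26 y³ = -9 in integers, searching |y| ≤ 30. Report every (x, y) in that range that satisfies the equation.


The equation is x³ - 26y³ = -9. For fixed y, x³ = 26·y³ − 9, so a solution requires the RHS to be a perfect cube.
Strategy: iterate y from -30 to 30, compute RHS = 26·y³ − 9, and check whether it is a (positive or negative) perfect cube.
Check small values of y:
  y = 0: RHS = -9 is not a perfect cube.
  y = 1: RHS = 17 is not a perfect cube.
  y = -1: RHS = -35 is not a perfect cube.
  y = 2: RHS = 199 is not a perfect cube.
  y = -2: RHS = -217 is not a perfect cube.
  y = 3: RHS = 693 is not a perfect cube.
  y = -3: RHS = -711 is not a perfect cube.
Continuing the search up to |y| = 30 finds no solutions either.
No (x, y) in the scanned range satisfies the equation.

No integer solutions with |y| ≤ 30.


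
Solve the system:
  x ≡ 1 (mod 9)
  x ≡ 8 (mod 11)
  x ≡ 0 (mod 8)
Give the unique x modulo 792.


Moduli 9, 11, 8 are pairwise coprime; by CRT there is a unique solution modulo M = 9 · 11 · 8 = 792.
Solve pairwise, accumulating the modulus:
  Start with x ≡ 1 (mod 9).
  Combine with x ≡ 8 (mod 11): since gcd(9, 11) = 1, we get a unique residue mod 99.
    Write x = 1 + 9·t and substitute into x ≡ 8 (mod 11): 9·t ≡ 8 − 1 = 7 (mod 11).
    The inverse of 9 mod 11 is 5 (since 9·5 = 45 = 4·11 + 1), so t ≡ 5·7 = 35 ≡ 2 (mod 11).
    Then x = 1 + 9·2 = 19, valid modulo lcm(9, 11) = 99: x ≡ 19 (mod 99).
  Combine with x ≡ 0 (mod 8): since gcd(99, 8) = 1, we get a unique residue mod 792.
    Write x = 19 + 99·t and substitute into x ≡ 0 (mod 8): 99·t ≡ 0 − 19 = -19 (mod 8).
    Reduce coefficients mod 8: 3·t ≡ 5 (mod 8).
    The inverse of 3 mod 8 is 3 (since 3·3 = 9 = 1·8 + 1), so t ≡ 3·5 = 15 ≡ 7 (mod 8).
    Then x = 19 + 99·7 = 712, valid modulo lcm(99, 8) = 792: x ≡ 712 (mod 792).
Verify: 712 mod 9 = 1 ✓, 712 mod 11 = 8 ✓, 712 mod 8 = 0 ✓.

x ≡ 712 (mod 792).


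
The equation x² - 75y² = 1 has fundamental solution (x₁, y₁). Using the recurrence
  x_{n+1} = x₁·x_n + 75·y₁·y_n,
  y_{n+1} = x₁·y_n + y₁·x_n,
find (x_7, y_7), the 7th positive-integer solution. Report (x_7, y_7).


Step 1: Find the fundamental solution (x₁, y₁) of x² - 75y² = 1.
  Expand √75 as a continued fraction. a₀ = ⌊√75⌋ = 8; iterate m_{k+1} = d_k·a_k − m_k, d_{k+1} = (75 − m_{k+1}²)/d_k, a_{k+1} = ⌊(a₀ + m_{k+1})/d_{k+1}⌋ (starting m₀ = 0, d₀ = 1), with convergents p_k = a_k·p_{k-1} + p_{k-2}, q_k = a_k·q_{k-1} + q_{k-2} (p₋₁ = 1, q₋₁ = 0):
  k = 0: a₀ = 8; p₀/q₀ = 8/1; p₀² − 75·q₀² = 64 − 75 = -11.
  k = 1: m = 8, d = 11, a = ⌊(8 + 8)/11⌋ = 1; p/q = (1·8 + 1)/(1·1 + 0) = 9/1; p² − 75·q² = 81 − 75 = 6.
  k = 2: m = 3, d = 6, a = ⌊(8 + 3)/6⌋ = 1; p/q = (1·9 + 8)/(1·1 + 1) = 17/2; p² − 75·q² = 289 − 300 = -11.
  k = 3: m = 3, d = 11, a = ⌊(8 + 3)/11⌋ = 1; p/q = (1·17 + 9)/(1·2 + 1) = 26/3; p² − 75·q² = 676 − 675 = 1.
  The first convergent with p² − 75·q² = 1 gives the fundamental solution (x₁, y₁) = (26, 3).
Step 2: Apply the recurrence (x_{n+1}, y_{n+1}) = (x₁x_n + 75y₁y_n, x₁y_n + y₁x_n) repeatedly.
  From (x_1, y_1) = (26, 3): x_2 = 26·26 + 75·3·3 = 1351; y_2 = 26·3 + 3·26 = 156.
  From (x_2, y_2) = (1351, 156): x_3 = 26·1351 + 75·3·156 = 70226; y_3 = 26·156 + 3·1351 = 8109.
  From (x_3, y_3) = (70226, 8109): x_4 = 26·70226 + 75·3·8109 = 3650401; y_4 = 26·8109 + 3·70226 = 421512.
  From (x_4, y_4) = (3650401, 421512): x_5 = 26·3650401 + 75·3·421512 = 189750626; y_5 = 26·421512 + 3·3650401 = 21910515.
  From (x_5, y_5) = (189750626, 21910515): x_6 = 26·189750626 + 75·3·21910515 = 9863382151; y_6 = 26·21910515 + 3·189750626 = 1138925268.
  From (x_6, y_6) = (9863382151, 1138925268): x_7 = 26·9863382151 + 75·3·1138925268 = 512706121226; y_7 = 26·1138925268 + 3·9863382151 = 59202203421.
Step 3: Verify x_7² - 75·y_7² = 262867566742609807743076 - 262867566742609807743075 = 1 (should be 1). ✓

(x_1, y_1) = (26, 3); (x_7, y_7) = (512706121226, 59202203421).


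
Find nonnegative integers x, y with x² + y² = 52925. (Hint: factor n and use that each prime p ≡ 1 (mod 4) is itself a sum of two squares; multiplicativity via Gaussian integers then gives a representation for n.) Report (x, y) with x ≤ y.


Step 1: Factor n = 52925 = 5^2 · 29 · 73.
Step 2: Check the mod-4 condition on each prime factor: 5 ≡ 1 (mod 4), exponent 2; 29 ≡ 1 (mod 4), exponent 1; 73 ≡ 1 (mod 4), exponent 1.
All primes ≡ 3 (mod 4) appear to even exponent (or don't appear), so by the two-squares theorem n IS expressible as a sum of two squares.
Step 3: Build a representation. Group n = k² · m with k = 5 and m = 29 · 73 = 2117 (a product of primes ≡ 1 (mod 4)); a representation of m scales to one of n via (k·x)² + (k·y)² = k²(x² + y²). Each prime p ≡ 1 (mod 4) is itself a sum of two squares; find a² by testing p − a² for a perfect square:
  29: 29 − 1² = 28, 29 − 2² = 25 = 5² ⇒ 29 = 2² + 5².
  73: 73 − 1² = 72, 73 − 2² = 69, 73 − 3² = 64 = 8² ⇒ 73 = 3² + 8².
  Combine using the Brahmagupta–Fibonacci identity (a² + b²)(c² + d²) = (ac − bd)² + (ad + bc)² = (ac + bd)² + (ad − bc)²:
  29 · 73 = 2117: from (2² + 5²)(3² + 8²), take (2·3 − 5·8, 2·8 + 5·3) = (6 − 40, 16 + 15) = (-34, 31); dropping signs (only squares matter) gives (34, 31); check 34² + 31² = 1156 + 961 = 2117 ✓.
  Scale by k = 5: (5·34, 5·31) = (170, 155).
Step 4: Order so x ≤ y and verify: 155² + 170² = 24025 + 28900 = 52925 = n. ✓

n = 52925 = 155² + 170² (one valid representation with x ≤ y).


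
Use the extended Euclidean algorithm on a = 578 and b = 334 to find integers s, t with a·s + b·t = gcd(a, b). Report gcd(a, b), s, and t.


Euclidean algorithm on (578, 334) — divide until remainder is 0:
  578 = 1 · 334 + 244
  334 = 1 · 244 + 90
  244 = 2 · 90 + 64
  90 = 1 · 64 + 26
  64 = 2 · 26 + 12
  26 = 2 · 12 + 2
  12 = 6 · 2 + 0
gcd(578, 334) = 2.
Track Bezout coefficients alongside the remainders: start with r₀ = 578 = a·1 + b·0 (s = 1, t = 0) and r₁ = 334 = a·0 + b·1 (s = 0, t = 1); each new remainder r_{k+1} = r_{k-1} − q_k·r_k inherits s_{k+1} = s_{k-1} − q_k·s_k, t_{k+1} = t_{k-1} − q_k·t_k, so r_k = a·s_k + b·t_k at every step:
  q = 1: r = 244, s = 1 − 1·0 = 1, t = 0 − 1·1 = -1  (check: 578·1 + 334·(-1) = 244)
  q = 1: r = 90, s = 0 − 1·1 = -1, t = 1 − 1·(-1) = 2  (check: 578·(-1) + 334·2 = 90)
  q = 2: r = 64, s = 1 − 2·(-1) = 3, t = -1 − 2·2 = -5  (check: 578·3 + 334·(-5) = 64)
  q = 1: r = 26, s = -1 − 1·3 = -4, t = 2 − 1·(-5) = 7  (check: 578·(-4) + 334·7 = 26)
  q = 2: r = 12, s = 3 − 2·(-4) = 11, t = -5 − 2·7 = -19  (check: 578·11 + 334·(-19) = 12)
  q = 2: r = 2, s = -4 − 2·11 = -26, t = 7 − 2·(-19) = 45  (check: 578·(-26) + 334·45 = 2)
The row with r = 2 (the gcd) gives the Bezout coefficients s = -26, t = 45.
Result: 578 · (-26) + 334 · (45) = 2.

gcd(578, 334) = 2; s = -26, t = 45 (check: 578·(-26) + 334·45 = 2).


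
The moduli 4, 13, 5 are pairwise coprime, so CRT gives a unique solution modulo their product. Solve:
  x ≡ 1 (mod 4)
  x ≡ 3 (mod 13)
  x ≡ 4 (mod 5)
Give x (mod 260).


Moduli 4, 13, 5 are pairwise coprime; by CRT there is a unique solution modulo M = 4 · 13 · 5 = 260.
Solve pairwise, accumulating the modulus:
  Start with x ≡ 1 (mod 4).
  Combine with x ≡ 3 (mod 13): since gcd(4, 13) = 1, we get a unique residue mod 52.
    Write x = 1 + 4·t and substitute into x ≡ 3 (mod 13): 4·t ≡ 3 − 1 = 2 (mod 13).
    The inverse of 4 mod 13 is 10 (since 4·10 = 40 = 3·13 + 1), so t ≡ 10·2 = 20 ≡ 7 (mod 13).
    Then x = 1 + 4·7 = 29, valid modulo lcm(4, 13) = 52: x ≡ 29 (mod 52).
  Combine with x ≡ 4 (mod 5): since gcd(52, 5) = 1, we get a unique residue mod 260.
    Write x = 29 + 52·t and substitute into x ≡ 4 (mod 5): 52·t ≡ 4 − 29 = -25 (mod 5).
    Reduce coefficients mod 5: 2·t ≡ 0 (mod 5).
    The inverse of 2 mod 5 is 3 (since 2·3 = 6 = 1·5 + 1), so t ≡ 3·0 = 0 ≡ 0 (mod 5).
    Then x = 29 + 52·0 = 29, valid modulo lcm(52, 5) = 260: x ≡ 29 (mod 260).
Verify: 29 mod 4 = 1 ✓, 29 mod 13 = 3 ✓, 29 mod 5 = 4 ✓.

x ≡ 29 (mod 260).


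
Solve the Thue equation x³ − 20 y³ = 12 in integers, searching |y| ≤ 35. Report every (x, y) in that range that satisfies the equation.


The equation is x³ - 20y³ = 12. For fixed y, x³ = 20·y³ + 12, so a solution requires the RHS to be a perfect cube.
Strategy: iterate y from -35 to 35, compute RHS = 20·y³ + 12, and check whether it is a (positive or negative) perfect cube.
Check small values of y:
  y = 0: RHS = 12 is not a perfect cube.
  y = 1: RHS = 32 is not a perfect cube.
  y = -1: RHS = -8 = (-2)³ ⇒ x = -2 works.
  y = 2: RHS = 172 is not a perfect cube.
  y = -2: RHS = -148 is not a perfect cube.
  y = 3: RHS = 552 is not a perfect cube.
  y = -3: RHS = -528 is not a perfect cube.
Continuing the search up to |y| = 35 finds no further solutions beyond those listed.
Collected solutions: (-2, -1).

Solutions (with |y| ≤ 35): (-2, -1).


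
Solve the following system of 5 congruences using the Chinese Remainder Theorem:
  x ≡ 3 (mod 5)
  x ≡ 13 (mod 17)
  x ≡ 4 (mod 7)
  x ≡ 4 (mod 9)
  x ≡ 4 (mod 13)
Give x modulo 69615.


Product of moduli M = 5 · 17 · 7 · 9 · 13 = 69615.
Merge one congruence at a time:
  Start: x ≡ 3 (mod 5).
  Combine with x ≡ 13 (mod 17); new modulus lcm = 85.
    Write x = 3 + 5·t and substitute into x ≡ 13 (mod 17): 5·t ≡ 13 − 3 = 10 (mod 17).
    The inverse of 5 mod 17 is 7 (since 5·7 = 35 = 2·17 + 1), so t ≡ 7·10 = 70 ≡ 2 (mod 17).
    Then x = 3 + 5·2 = 13, valid modulo lcm(5, 17) = 85: x ≡ 13 (mod 85).
  Combine with x ≡ 4 (mod 7); new modulus lcm = 595.
    Write x = 13 + 85·t and substitute into x ≡ 4 (mod 7): 85·t ≡ 4 − 13 = -9 (mod 7).
    Reduce coefficients mod 7: 1·t ≡ 5 (mod 7).
    So t ≡ 5 (mod 7).
    Then x = 13 + 85·5 = 438, valid modulo lcm(85, 7) = 595: x ≡ 438 (mod 595).
  Combine with x ≡ 4 (mod 9); new modulus lcm = 5355.
    Write x = 438 + 595·t and substitute into x ≡ 4 (mod 9): 595·t ≡ 4 − 438 = -434 (mod 9).
    Reduce coefficients mod 9: 1·t ≡ 7 (mod 9).
    So t ≡ 7 (mod 9).
    Then x = 438 + 595·7 = 4603, valid modulo lcm(595, 9) = 5355: x ≡ 4603 (mod 5355).
  Combine with x ≡ 4 (mod 13); new modulus lcm = 69615.
    Write x = 4603 + 5355·t and substitute into x ≡ 4 (mod 13): 5355·t ≡ 4 − 4603 = -4599 (mod 13).
    Reduce coefficients mod 13: 12·t ≡ 3 (mod 13).
    The inverse of 12 mod 13 is 12 (since 12·12 = 144 = 11·13 + 1), so t ≡ 12·3 = 36 ≡ 10 (mod 13).
    Then x = 4603 + 5355·10 = 58153, valid modulo lcm(5355, 13) = 69615: x ≡ 58153 (mod 69615).
Verify against each original: 58153 mod 5 = 3, 58153 mod 17 = 13, 58153 mod 7 = 4, 58153 mod 9 = 4, 58153 mod 13 = 4.

x ≡ 58153 (mod 69615).
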